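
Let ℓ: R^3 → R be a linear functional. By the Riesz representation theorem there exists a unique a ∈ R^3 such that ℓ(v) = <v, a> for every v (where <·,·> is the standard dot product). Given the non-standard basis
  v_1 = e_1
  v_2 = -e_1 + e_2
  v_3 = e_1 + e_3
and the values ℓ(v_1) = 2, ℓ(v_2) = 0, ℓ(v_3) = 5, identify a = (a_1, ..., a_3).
a = (2, 2, 3)

Write a = (a_1, ..., a_3) in the standard basis. For each basis vector v_i, ℓ(v_i) = <v_i, a> is a linear equation in the a_j's. Collect the n equations into a matrix system V a = ℓ, where row i of V is v_i (expressed in the standard basis). Since V is invertible (lower-triangular with 1s on the diagonal, up to permutation), solve by back-substitution:
  V =
[[1, 0, 0],
 [-1, 1, 0],
 [1, 0, 1]]
  V a = (2, 0, 5)
Solving gives a = (2, 2, 3).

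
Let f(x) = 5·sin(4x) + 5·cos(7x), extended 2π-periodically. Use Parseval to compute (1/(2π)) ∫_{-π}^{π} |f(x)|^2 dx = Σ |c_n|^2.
Σ |c_n|^2 = 25

Expand |f|^2 and use orthogonality of {sin(nx), cos(mx)} on [-π, π]:
  ∫_{-π}^{π} sin(nx)^2 dx = π, ∫ cos(mx)^2 dx = π, and cross terms integrate to 0.
So ∫_{-π}^{π} f(x)^2 dx = 5^2 · π + 5^2 · π = (25 + 25)π.
Divide by 2π: (25 + 25)/2 = 25.
By Parseval, this equals Σ |c_n|^2.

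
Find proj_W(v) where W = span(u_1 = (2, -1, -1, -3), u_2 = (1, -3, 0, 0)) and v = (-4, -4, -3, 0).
proj_W(v) = (1/5, -13/5, 2/5, 6/5)

Set up U = [u_1 | ... | u_2] ∈ R^(4×2). The projector onto W = col(U) is P = U (U^T U)^(-1) U^T.
Compute U^T U =
  [15, 5]
  [5, 10],
and U^T v = (-1, 8).
Solve U^T U · c = U^T v for the coefficients: c = (-2/5, 1). The projection is proj_W(v) = U c.
Check: (v - proj_W(v)) · u_1 = 0  (should be 0).
Check: (v - proj_W(v)) · u_2 = 0  (should be 0).
Result: proj_W(v) = (1/5, -13/5, 2/5, 6/5).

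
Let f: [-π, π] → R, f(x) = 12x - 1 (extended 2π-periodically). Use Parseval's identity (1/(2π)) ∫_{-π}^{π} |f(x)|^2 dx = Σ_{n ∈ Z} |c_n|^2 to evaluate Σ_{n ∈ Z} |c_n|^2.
Σ |c_n|^2 = 48π^2 + 1

Expand and integrate term by term over [-π, π]:
  ∫ (12x)^2 dx = 144·(2π^3/3); ∫ 2·12·(-1)·x dx = 0 (odd integrand); ∫ (-1)^2 dx = 1·2π.
So (1/(2π)) ∫_{-π}^{π} (12x - 1)^2 dx = 144π^2/3 + 1 = 48π^2 + 1.
Parseval ⇒ Σ |c_n|^2 = 48π^2 + 1.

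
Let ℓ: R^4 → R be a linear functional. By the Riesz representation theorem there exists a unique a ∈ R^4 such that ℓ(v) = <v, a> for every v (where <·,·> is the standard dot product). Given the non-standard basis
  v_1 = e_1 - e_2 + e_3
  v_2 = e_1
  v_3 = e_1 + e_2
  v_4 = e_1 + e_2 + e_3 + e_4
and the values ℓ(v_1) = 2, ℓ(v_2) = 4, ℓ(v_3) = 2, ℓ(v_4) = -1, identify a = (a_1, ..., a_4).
a = (4, -2, -4, 1)

Write a = (a_1, ..., a_4) in the standard basis. For each basis vector v_i, ℓ(v_i) = <v_i, a> is a linear equation in the a_j's. Collect the n equations into a matrix system V a = ℓ, where row i of V is v_i (expressed in the standard basis). Since V is invertible (lower-triangular with 1s on the diagonal, up to permutation), solve by back-substitution:
  V =
[[1, -1, 1, 0],
 [1, 0, 0, 0],
 [1, 1, 0, 0],
 [1, 1, 1, 1]]
  V a = (2, 4, 2, -1)
Solving gives a = (4, -2, -4, 1).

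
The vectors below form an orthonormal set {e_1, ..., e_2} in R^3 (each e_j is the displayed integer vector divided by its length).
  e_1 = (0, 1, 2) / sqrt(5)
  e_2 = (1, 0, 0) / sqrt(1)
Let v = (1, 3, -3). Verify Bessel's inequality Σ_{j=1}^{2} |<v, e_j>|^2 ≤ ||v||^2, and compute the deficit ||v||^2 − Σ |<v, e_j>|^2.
Σ |<v, e_j>|^2 = 14/5; ||v||^2 = 19; deficit = 81/5

Write each e_j = u_j / sqrt(<u_j, u_j>) where u_j is the displayed integer vector. Then <v, e_j> = <v, u_j> / sqrt(<u_j, u_j>), so |<v, e_j>|^2 = <v, u_j>^2 / <u_j, u_j>.
Coefficients: <v, e_1> = -3/sqrt(5), <v, e_2> = 1/sqrt(1).
Square and sum: Σ |<v, e_j>|^2 = 14/5.
Compute ||v||^2 = v·v = 19.
Deficit = 19 − 14/5 = 81/5 ≥ 0, confirming Bessel's inequality. (The deficit equals ||v − Σ <v,e_j> e_j||^2, the squared distance from v to span{e_j}.)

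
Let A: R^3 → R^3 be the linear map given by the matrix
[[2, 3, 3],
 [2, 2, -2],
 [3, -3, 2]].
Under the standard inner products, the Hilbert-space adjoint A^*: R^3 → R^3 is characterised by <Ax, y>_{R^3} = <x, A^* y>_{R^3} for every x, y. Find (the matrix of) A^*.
A^* = A^T =
[[2, 2, 3],
 [3, 2, -3],
 [3, -2, 2]]

For real matrices with standard dot products, the defining identity <Ax, y> = <x, A^* y> gives (Ax)^T y = x^T (A^*) y, i.e. x^T A^T y = x^T (A^*) y. Since this holds for all x, y, we must have A^* = A^T. Therefore
A^* =
[[2, 2, 3],
 [3, 2, -3],
 [3, -2, 2]].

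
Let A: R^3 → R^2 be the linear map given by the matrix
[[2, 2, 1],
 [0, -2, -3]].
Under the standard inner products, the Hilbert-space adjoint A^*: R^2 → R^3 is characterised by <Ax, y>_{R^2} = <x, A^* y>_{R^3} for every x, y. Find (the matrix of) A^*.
A^* = A^T =
[[2, 0],
 [2, -2],
 [1, -3]]

For real matrices with standard dot products, the defining identity <Ax, y> = <x, A^* y> gives (Ax)^T y = x^T (A^*) y, i.e. x^T A^T y = x^T (A^*) y. Since this holds for all x, y, we must have A^* = A^T. Therefore
A^* =
[[2, 0],
 [2, -2],
 [1, -3]].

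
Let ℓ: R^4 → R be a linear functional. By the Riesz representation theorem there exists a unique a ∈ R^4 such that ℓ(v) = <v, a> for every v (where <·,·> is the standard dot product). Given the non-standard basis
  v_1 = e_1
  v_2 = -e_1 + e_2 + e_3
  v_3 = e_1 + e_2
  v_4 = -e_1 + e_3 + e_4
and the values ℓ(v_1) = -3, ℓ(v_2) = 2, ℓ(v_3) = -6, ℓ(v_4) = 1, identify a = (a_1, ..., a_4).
a = (-3, -3, 2, -4)

Write a = (a_1, ..., a_4) in the standard basis. For each basis vector v_i, ℓ(v_i) = <v_i, a> is a linear equation in the a_j's. Collect the n equations into a matrix system V a = ℓ, where row i of V is v_i (expressed in the standard basis). Since V is invertible (lower-triangular with 1s on the diagonal, up to permutation), solve by back-substitution:
  V =
[[1, 0, 0, 0],
 [-1, 1, 1, 0],
 [1, 1, 0, 0],
 [-1, 0, 1, 1]]
  V a = (-3, 2, -6, 1)
Solving gives a = (-3, -3, 2, -4).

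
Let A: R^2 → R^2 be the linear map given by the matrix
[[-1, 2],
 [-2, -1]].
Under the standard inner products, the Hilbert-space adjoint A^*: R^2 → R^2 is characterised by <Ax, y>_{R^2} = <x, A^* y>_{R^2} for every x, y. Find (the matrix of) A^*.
A^* = A^T =
[[-1, -2],
 [2, -1]]

For real matrices with standard dot products, the defining identity <Ax, y> = <x, A^* y> gives (Ax)^T y = x^T (A^*) y, i.e. x^T A^T y = x^T (A^*) y. Since this holds for all x, y, we must have A^* = A^T. Therefore
A^* =
[[-1, -2],
 [2, -1]].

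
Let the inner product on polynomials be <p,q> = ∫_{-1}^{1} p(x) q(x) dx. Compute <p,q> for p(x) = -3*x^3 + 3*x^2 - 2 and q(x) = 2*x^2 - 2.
<p,q> = 56/15

Expand the product: p(x)·q(x) = -6*x^5 + 6*x^4 + 6*x^3 - 10*x^2 + 4.
∫_{-1}^{1} of each monomial x^k gives [2/(k+1) if k even, 0 if k odd]. Integrating term-by-term (or equivalently evaluating the antiderivative F(x) = -x^6 + 6*x^5/5 + 3*x^4/2 - 10*x^3/3 + 4*x at the endpoints):
  F(1) − F(−1) = 71/30 − (-41/30) = 56/15.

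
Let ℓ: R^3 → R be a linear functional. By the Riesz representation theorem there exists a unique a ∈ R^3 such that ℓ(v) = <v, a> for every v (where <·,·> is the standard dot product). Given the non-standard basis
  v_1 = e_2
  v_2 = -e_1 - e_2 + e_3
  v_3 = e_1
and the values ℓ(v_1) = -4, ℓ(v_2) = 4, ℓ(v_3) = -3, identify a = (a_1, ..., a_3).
a = (-3, -4, -3)

Write a = (a_1, ..., a_3) in the standard basis. For each basis vector v_i, ℓ(v_i) = <v_i, a> is a linear equation in the a_j's. Collect the n equations into a matrix system V a = ℓ, where row i of V is v_i (expressed in the standard basis). Since V is invertible (lower-triangular with 1s on the diagonal, up to permutation), solve by back-substitution:
  V =
[[0, 1, 0],
 [-1, -1, 1],
 [1, 0, 0]]
  V a = (-4, 4, -3)
Solving gives a = (-3, -4, -3).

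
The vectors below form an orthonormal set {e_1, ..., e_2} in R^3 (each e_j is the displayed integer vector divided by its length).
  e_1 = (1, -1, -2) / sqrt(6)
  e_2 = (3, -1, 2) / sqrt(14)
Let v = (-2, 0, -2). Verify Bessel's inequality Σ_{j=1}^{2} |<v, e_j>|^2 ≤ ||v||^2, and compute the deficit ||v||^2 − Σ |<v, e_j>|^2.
Σ |<v, e_j>|^2 = 164/21; ||v||^2 = 8; deficit = 4/21

Write each e_j = u_j / sqrt(<u_j, u_j>) where u_j is the displayed integer vector. Then <v, e_j> = <v, u_j> / sqrt(<u_j, u_j>), so |<v, e_j>|^2 = <v, u_j>^2 / <u_j, u_j>.
Coefficients: <v, e_1> = 2/sqrt(6), <v, e_2> = -10/sqrt(14).
Square and sum: Σ |<v, e_j>|^2 = 164/21.
Compute ||v||^2 = v·v = 8.
Deficit = 8 − 164/21 = 4/21 ≥ 0, confirming Bessel's inequality. (The deficit equals ||v − Σ <v,e_j> e_j||^2, the squared distance from v to span{e_j}.)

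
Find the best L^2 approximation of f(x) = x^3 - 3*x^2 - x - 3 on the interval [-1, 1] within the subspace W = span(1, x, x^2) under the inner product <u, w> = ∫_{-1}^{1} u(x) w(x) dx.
g(x) = -3*x^2 - 2*x/5 - 3

The best approximation g ∈ W is the orthogonal projection of f onto W. Writing g = a_0 + a_1 x + a_2 x^2, the coefficients solve the normal equations G · a = b where
  G_{ij} = <φ_i, φ_j> and b_i = <f, φ_i>, with φ_0 = 1, φ_1 = x, φ_2 = x^2.
G =
  [2, 0, 2/3]
  [0, 2/3, 0]
  [2/3, 0, 2/5],
b = (-8, -4/15, -16/5).
Solving gives a_0 = -3, a_1 = -2/5, a_2 = -3, so
  g(x) = -3*x^2 - 2*x/5 - 3.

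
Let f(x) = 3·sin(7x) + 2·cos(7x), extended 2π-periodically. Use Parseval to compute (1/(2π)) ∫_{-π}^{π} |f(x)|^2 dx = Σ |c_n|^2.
Σ |c_n|^2 = 13/2

Expand |f|^2 and use orthogonality of {sin(nx), cos(mx)} on [-π, π]:
  ∫_{-π}^{π} sin(nx)^2 dx = π, ∫ cos(mx)^2 dx = π, and cross terms integrate to 0.
So ∫_{-π}^{π} f(x)^2 dx = 3^2 · π + 2^2 · π = (9 + 4)π.
Divide by 2π: (9 + 4)/2 = 13/2.
By Parseval, this equals Σ |c_n|^2.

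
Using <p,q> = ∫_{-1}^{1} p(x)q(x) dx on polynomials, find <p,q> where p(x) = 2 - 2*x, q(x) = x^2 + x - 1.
<p,q> = -4

Expand the product: p(x)·q(x) = -2*x^3 + 4*x - 2.
∫_{-1}^{1} of each monomial x^k gives [2/(k+1) if k even, 0 if k odd]. Integrating term-by-term (or equivalently evaluating the antiderivative F(x) = -x^4/2 + 2*x^2 - 2*x at the endpoints):
  F(1) − F(−1) = -1/2 − (7/2) = -4.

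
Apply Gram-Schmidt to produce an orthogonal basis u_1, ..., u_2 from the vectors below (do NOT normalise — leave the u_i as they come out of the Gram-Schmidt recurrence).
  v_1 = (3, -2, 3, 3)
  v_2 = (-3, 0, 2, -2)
Orthogonal basis:
  u_1 = (3, -2, 3, 3)
  u_2 = (-66/31, -18/31, 89/31, -35/31)

Apply the Gram-Schmidt recurrence
  u_1 = v_1
  u_i = v_i − Σ_{j<i} ((v_i · u_j) / (u_j · u_j)) · u_j.

Step by step this gives:
  u_1 = (3, -2, 3, 3)
  u_2 = (-66/31, -18/31, 89/31, -35/31)

Orthogonality check:
  u_2 · u_1 = 0 (should be 0)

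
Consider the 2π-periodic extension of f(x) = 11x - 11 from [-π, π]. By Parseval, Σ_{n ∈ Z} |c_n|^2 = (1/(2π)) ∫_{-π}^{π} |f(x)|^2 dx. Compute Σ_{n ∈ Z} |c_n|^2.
Σ |c_n|^2 = 121π^2/3 + 121

Expand and integrate term by term over [-π, π]:
  ∫ (11x)^2 dx = 121·(2π^3/3); ∫ 2·11·(-11)·x dx = 0 (odd integrand); ∫ (-11)^2 dx = 121·2π.
So (1/(2π)) ∫_{-π}^{π} (11x - 11)^2 dx = 121π^2/3 + 121 = 121π^2/3 + 121.
Parseval ⇒ Σ |c_n|^2 = 121π^2/3 + 121.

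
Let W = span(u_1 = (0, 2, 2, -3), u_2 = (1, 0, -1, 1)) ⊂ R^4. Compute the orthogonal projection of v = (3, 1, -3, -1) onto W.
proj_W(v) = (40/13, 22/13, -18/13, 7/13)

Set up U = [u_1 | ... | u_2] ∈ R^(4×2). The projector onto W = col(U) is P = U (U^T U)^(-1) U^T.
Compute U^T U =
  [17, -5]
  [-5, 3],
and U^T v = (-1, 5).
Solve U^T U · c = U^T v for the coefficients: c = (11/13, 40/13). The projection is proj_W(v) = U c.
Check: (v - proj_W(v)) · u_1 = 0  (should be 0).
Check: (v - proj_W(v)) · u_2 = 0  (should be 0).
Result: proj_W(v) = (40/13, 22/13, -18/13, 7/13).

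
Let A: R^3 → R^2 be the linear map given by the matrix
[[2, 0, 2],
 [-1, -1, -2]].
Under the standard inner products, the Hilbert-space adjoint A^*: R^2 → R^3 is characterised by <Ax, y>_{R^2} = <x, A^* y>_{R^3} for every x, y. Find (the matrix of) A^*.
A^* = A^T =
[[2, -1],
 [0, -1],
 [2, -2]]

For real matrices with standard dot products, the defining identity <Ax, y> = <x, A^* y> gives (Ax)^T y = x^T (A^*) y, i.e. x^T A^T y = x^T (A^*) y. Since this holds for all x, y, we must have A^* = A^T. Therefore
A^* =
[[2, -1],
 [0, -1],
 [2, -2]].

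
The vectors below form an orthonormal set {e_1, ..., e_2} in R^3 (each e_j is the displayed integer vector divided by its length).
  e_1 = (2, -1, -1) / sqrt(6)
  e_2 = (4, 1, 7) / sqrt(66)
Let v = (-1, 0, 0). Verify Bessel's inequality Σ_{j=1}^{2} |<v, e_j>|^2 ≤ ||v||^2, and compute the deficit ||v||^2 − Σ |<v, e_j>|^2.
Σ |<v, e_j>|^2 = 10/11; ||v||^2 = 1; deficit = 1/11

Write each e_j = u_j / sqrt(<u_j, u_j>) where u_j is the displayed integer vector. Then <v, e_j> = <v, u_j> / sqrt(<u_j, u_j>), so |<v, e_j>|^2 = <v, u_j>^2 / <u_j, u_j>.
Coefficients: <v, e_1> = -2/sqrt(6), <v, e_2> = -4/sqrt(66).
Square and sum: Σ |<v, e_j>|^2 = 10/11.
Compute ||v||^2 = v·v = 1.
Deficit = 1 − 10/11 = 1/11 ≥ 0, confirming Bessel's inequality. (The deficit equals ||v − Σ <v,e_j> e_j||^2, the squared distance from v to span{e_j}.)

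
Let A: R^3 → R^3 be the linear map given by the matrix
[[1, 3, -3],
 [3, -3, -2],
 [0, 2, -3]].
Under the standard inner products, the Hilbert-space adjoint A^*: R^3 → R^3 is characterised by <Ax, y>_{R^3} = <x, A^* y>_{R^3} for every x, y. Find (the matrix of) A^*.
A^* = A^T =
[[1, 3, 0],
 [3, -3, 2],
 [-3, -2, -3]]

For real matrices with standard dot products, the defining identity <Ax, y> = <x, A^* y> gives (Ax)^T y = x^T (A^*) y, i.e. x^T A^T y = x^T (A^*) y. Since this holds for all x, y, we must have A^* = A^T. Therefore
A^* =
[[1, 3, 0],
 [3, -3, 2],
 [-3, -2, -3]].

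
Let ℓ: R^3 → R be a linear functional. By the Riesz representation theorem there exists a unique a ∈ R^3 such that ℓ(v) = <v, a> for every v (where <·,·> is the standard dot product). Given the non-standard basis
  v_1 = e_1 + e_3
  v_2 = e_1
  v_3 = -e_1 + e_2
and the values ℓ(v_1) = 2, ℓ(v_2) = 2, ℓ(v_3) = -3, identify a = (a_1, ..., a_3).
a = (2, -1, 0)

Write a = (a_1, ..., a_3) in the standard basis. For each basis vector v_i, ℓ(v_i) = <v_i, a> is a linear equation in the a_j's. Collect the n equations into a matrix system V a = ℓ, where row i of V is v_i (expressed in the standard basis). Since V is invertible (lower-triangular with 1s on the diagonal, up to permutation), solve by back-substitution:
  V =
[[1, 0, 1],
 [1, 0, 0],
 [-1, 1, 0]]
  V a = (2, 2, -3)
Solving gives a = (2, -1, 0).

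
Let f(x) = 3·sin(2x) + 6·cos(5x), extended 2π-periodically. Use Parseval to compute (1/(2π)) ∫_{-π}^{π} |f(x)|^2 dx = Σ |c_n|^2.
Σ |c_n|^2 = 45/2

Expand |f|^2 and use orthogonality of {sin(nx), cos(mx)} on [-π, π]:
  ∫_{-π}^{π} sin(nx)^2 dx = π, ∫ cos(mx)^2 dx = π, and cross terms integrate to 0.
So ∫_{-π}^{π} f(x)^2 dx = 3^2 · π + 6^2 · π = (9 + 36)π.
Divide by 2π: (9 + 36)/2 = 45/2.
By Parseval, this equals Σ |c_n|^2.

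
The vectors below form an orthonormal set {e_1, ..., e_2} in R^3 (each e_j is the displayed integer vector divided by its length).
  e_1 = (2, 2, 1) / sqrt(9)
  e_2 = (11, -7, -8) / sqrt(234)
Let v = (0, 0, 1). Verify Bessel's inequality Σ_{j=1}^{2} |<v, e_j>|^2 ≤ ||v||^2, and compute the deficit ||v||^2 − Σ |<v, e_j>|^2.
Σ |<v, e_j>|^2 = 5/13; ||v||^2 = 1; deficit = 8/13

Write each e_j = u_j / sqrt(<u_j, u_j>) where u_j is the displayed integer vector. Then <v, e_j> = <v, u_j> / sqrt(<u_j, u_j>), so |<v, e_j>|^2 = <v, u_j>^2 / <u_j, u_j>.
Coefficients: <v, e_1> = 1/sqrt(9), <v, e_2> = -8/sqrt(234).
Square and sum: Σ |<v, e_j>|^2 = 5/13.
Compute ||v||^2 = v·v = 1.
Deficit = 1 − 5/13 = 8/13 ≥ 0, confirming Bessel's inequality. (The deficit equals ||v − Σ <v,e_j> e_j||^2, the squared distance from v to span{e_j}.)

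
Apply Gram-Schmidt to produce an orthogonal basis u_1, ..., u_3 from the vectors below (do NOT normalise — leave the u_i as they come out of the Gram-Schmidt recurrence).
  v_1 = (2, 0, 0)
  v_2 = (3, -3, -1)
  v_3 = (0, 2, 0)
Orthogonal basis:
  u_1 = (2, 0, 0)
  u_2 = (0, -3, -1)
  u_3 = (0, 1/5, -3/5)

Apply the Gram-Schmidt recurrence
  u_1 = v_1
  u_i = v_i − Σ_{j<i} ((v_i · u_j) / (u_j · u_j)) · u_j.

Step by step this gives:
  u_1 = (2, 0, 0)
  u_2 = (0, -3, -1)
  u_3 = (0, 1/5, -3/5)

Orthogonality check:
  u_2 · u_1 = 0 (should be 0)
  u_3 · u_1 = 0 (should be 0)
  u_3 · u_2 = 0 (should be 0)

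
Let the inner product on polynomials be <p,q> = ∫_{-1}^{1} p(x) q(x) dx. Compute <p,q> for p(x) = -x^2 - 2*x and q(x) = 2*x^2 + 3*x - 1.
<p,q> = -62/15

Expand the product: p(x)·q(x) = -2*x^4 - 7*x^3 - 5*x^2 + 2*x.
∫_{-1}^{1} of each monomial x^k gives [2/(k+1) if k even, 0 if k odd]. Integrating term-by-term (or equivalently evaluating the antiderivative F(x) = -2*x^5/5 - 7*x^4/4 - 5*x^3/3 + x^2 at the endpoints):
  F(1) − F(−1) = -169/60 − (79/60) = -62/15.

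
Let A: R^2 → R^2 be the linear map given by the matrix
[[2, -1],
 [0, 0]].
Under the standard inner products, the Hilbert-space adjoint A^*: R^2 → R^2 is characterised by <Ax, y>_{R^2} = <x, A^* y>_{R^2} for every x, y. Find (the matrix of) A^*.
A^* = A^T =
[[2, 0],
 [-1, 0]]

For real matrices with standard dot products, the defining identity <Ax, y> = <x, A^* y> gives (Ax)^T y = x^T (A^*) y, i.e. x^T A^T y = x^T (A^*) y. Since this holds for all x, y, we must have A^* = A^T. Therefore
A^* =
[[2, 0],
 [-1, 0]].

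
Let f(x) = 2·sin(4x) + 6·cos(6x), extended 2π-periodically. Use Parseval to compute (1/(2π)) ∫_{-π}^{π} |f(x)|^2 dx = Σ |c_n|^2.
Σ |c_n|^2 = 20

Expand |f|^2 and use orthogonality of {sin(nx), cos(mx)} on [-π, π]:
  ∫_{-π}^{π} sin(nx)^2 dx = π, ∫ cos(mx)^2 dx = π, and cross terms integrate to 0.
So ∫_{-π}^{π} f(x)^2 dx = 2^2 · π + 6^2 · π = (4 + 36)π.
Divide by 2π: (4 + 36)/2 = 20.
By Parseval, this equals Σ |c_n|^2.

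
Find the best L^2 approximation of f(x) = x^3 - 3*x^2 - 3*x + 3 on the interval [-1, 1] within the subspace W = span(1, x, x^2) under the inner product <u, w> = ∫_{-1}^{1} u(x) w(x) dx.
g(x) = -3*x^2 - 12*x/5 + 3

The best approximation g ∈ W is the orthogonal projection of f onto W. Writing g = a_0 + a_1 x + a_2 x^2, the coefficients solve the normal equations G · a = b where
  G_{ij} = <φ_i, φ_j> and b_i = <f, φ_i>, with φ_0 = 1, φ_1 = x, φ_2 = x^2.
G =
  [2, 0, 2/3]
  [0, 2/3, 0]
  [2/3, 0, 2/5],
b = (4, -8/5, 4/5).
Solving gives a_0 = 3, a_1 = -12/5, a_2 = -3, so
  g(x) = -3*x^2 - 12*x/5 + 3.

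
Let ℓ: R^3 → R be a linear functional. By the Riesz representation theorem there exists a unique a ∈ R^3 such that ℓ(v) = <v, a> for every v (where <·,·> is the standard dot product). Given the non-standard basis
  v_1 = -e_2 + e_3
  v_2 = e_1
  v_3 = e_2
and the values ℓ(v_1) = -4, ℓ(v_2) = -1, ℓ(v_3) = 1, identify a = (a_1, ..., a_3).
a = (-1, 1, -3)

Write a = (a_1, ..., a_3) in the standard basis. For each basis vector v_i, ℓ(v_i) = <v_i, a> is a linear equation in the a_j's. Collect the n equations into a matrix system V a = ℓ, where row i of V is v_i (expressed in the standard basis). Since V is invertible (lower-triangular with 1s on the diagonal, up to permutation), solve by back-substitution:
  V =
[[0, -1, 1],
 [1, 0, 0],
 [0, 1, 0]]
  V a = (-4, -1, 1)
Solving gives a = (-1, 1, -3).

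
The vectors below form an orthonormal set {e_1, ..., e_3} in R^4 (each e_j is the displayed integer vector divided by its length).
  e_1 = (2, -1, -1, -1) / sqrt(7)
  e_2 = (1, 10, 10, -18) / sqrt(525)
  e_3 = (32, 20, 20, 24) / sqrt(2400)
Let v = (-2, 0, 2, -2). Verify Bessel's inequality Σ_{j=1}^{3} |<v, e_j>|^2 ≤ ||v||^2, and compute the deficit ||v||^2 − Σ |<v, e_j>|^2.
Σ |<v, e_j>|^2 = 10; ||v||^2 = 12; deficit = 2

Write each e_j = u_j / sqrt(<u_j, u_j>) where u_j is the displayed integer vector. Then <v, e_j> = <v, u_j> / sqrt(<u_j, u_j>), so |<v, e_j>|^2 = <v, u_j>^2 / <u_j, u_j>.
Coefficients: <v, e_1> = -4/sqrt(7), <v, e_2> = 54/sqrt(525), <v, e_3> = -72/sqrt(2400).
Square and sum: Σ |<v, e_j>|^2 = 10.
Compute ||v||^2 = v·v = 12.
Deficit = 12 − 10 = 2 ≥ 0, confirming Bessel's inequality. (The deficit equals ||v − Σ <v,e_j> e_j||^2, the squared distance from v to span{e_j}.)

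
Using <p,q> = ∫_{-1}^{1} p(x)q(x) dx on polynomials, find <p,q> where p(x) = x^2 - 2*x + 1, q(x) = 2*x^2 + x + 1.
<p,q> = 52/15

Expand the product: p(x)·q(x) = 2*x^4 - 3*x^3 + x^2 - x + 1.
∫_{-1}^{1} of each monomial x^k gives [2/(k+1) if k even, 0 if k odd]. Integrating term-by-term (or equivalently evaluating the antiderivative F(x) = 2*x^5/5 - 3*x^4/4 + x^3/3 - x^2/2 + x at the endpoints):
  F(1) − F(−1) = 29/60 − (-179/60) = 52/15.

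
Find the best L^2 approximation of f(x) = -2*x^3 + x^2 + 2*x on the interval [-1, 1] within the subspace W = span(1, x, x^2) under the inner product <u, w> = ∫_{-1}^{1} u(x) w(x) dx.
g(x) = x^2 + 4*x/5

The best approximation g ∈ W is the orthogonal projection of f onto W. Writing g = a_0 + a_1 x + a_2 x^2, the coefficients solve the normal equations G · a = b where
  G_{ij} = <φ_i, φ_j> and b_i = <f, φ_i>, with φ_0 = 1, φ_1 = x, φ_2 = x^2.
G =
  [2, 0, 2/3]
  [0, 2/3, 0]
  [2/3, 0, 2/5],
b = (2/3, 8/15, 2/5).
Solving gives a_0 = 0, a_1 = 4/5, a_2 = 1, so
  g(x) = x^2 + 4*x/5.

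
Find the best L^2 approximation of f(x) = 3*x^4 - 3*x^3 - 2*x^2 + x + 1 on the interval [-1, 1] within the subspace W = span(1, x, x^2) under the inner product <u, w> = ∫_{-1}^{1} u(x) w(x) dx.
g(x) = 4*x^2/7 - 4*x/5 + 26/35

The best approximation g ∈ W is the orthogonal projection of f onto W. Writing g = a_0 + a_1 x + a_2 x^2, the coefficients solve the normal equations G · a = b where
  G_{ij} = <φ_i, φ_j> and b_i = <f, φ_i>, with φ_0 = 1, φ_1 = x, φ_2 = x^2.
G =
  [2, 0, 2/3]
  [0, 2/3, 0]
  [2/3, 0, 2/5],
b = (28/15, -8/15, 76/105).
Solving gives a_0 = 26/35, a_1 = -4/5, a_2 = 4/7, so
  g(x) = 4*x^2/7 - 4*x/5 + 26/35.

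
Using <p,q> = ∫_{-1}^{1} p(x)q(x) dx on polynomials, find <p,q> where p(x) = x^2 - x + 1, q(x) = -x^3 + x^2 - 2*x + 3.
<p,q> = 54/5

Expand the product: p(x)·q(x) = -x^5 + 2*x^4 - 4*x^3 + 6*x^2 - 5*x + 3.
∫_{-1}^{1} of each monomial x^k gives [2/(k+1) if k even, 0 if k odd]. Integrating term-by-term (or equivalently evaluating the antiderivative F(x) = -x^6/6 + 2*x^5/5 - x^4 + 2*x^3 - 5*x^2/2 + 3*x at the endpoints):
  F(1) − F(−1) = 26/15 − (-136/15) = 54/5.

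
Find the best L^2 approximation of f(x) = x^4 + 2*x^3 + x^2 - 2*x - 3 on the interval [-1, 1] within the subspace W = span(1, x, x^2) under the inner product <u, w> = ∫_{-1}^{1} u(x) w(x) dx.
g(x) = 13*x^2/7 - 4*x/5 - 108/35

The best approximation g ∈ W is the orthogonal projection of f onto W. Writing g = a_0 + a_1 x + a_2 x^2, the coefficients solve the normal equations G · a = b where
  G_{ij} = <φ_i, φ_j> and b_i = <f, φ_i>, with φ_0 = 1, φ_1 = x, φ_2 = x^2.
G =
  [2, 0, 2/3]
  [0, 2/3, 0]
  [2/3, 0, 2/5],
b = (-74/15, -8/15, -46/35).
Solving gives a_0 = -108/35, a_1 = -4/5, a_2 = 13/7, so
  g(x) = 13*x^2/7 - 4*x/5 - 108/35.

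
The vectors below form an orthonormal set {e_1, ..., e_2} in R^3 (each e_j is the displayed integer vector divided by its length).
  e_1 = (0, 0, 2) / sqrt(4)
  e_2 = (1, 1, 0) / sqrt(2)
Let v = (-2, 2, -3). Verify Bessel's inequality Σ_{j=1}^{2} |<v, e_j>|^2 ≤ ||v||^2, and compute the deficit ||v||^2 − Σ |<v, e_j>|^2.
Σ |<v, e_j>|^2 = 9; ||v||^2 = 17; deficit = 8

Write each e_j = u_j / sqrt(<u_j, u_j>) where u_j is the displayed integer vector. Then <v, e_j> = <v, u_j> / sqrt(<u_j, u_j>), so |<v, e_j>|^2 = <v, u_j>^2 / <u_j, u_j>.
Coefficients: <v, e_1> = -6/sqrt(4), <v, e_2> = 0/sqrt(2).
Square and sum: Σ |<v, e_j>|^2 = 9.
Compute ||v||^2 = v·v = 17.
Deficit = 17 − 9 = 8 ≥ 0, confirming Bessel's inequality. (The deficit equals ||v − Σ <v,e_j> e_j||^2, the squared distance from v to span{e_j}.)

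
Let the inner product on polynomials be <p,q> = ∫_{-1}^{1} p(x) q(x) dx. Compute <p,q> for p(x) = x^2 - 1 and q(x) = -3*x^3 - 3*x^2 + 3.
<p,q> = -16/5

Expand the product: p(x)·q(x) = -3*x^5 - 3*x^4 + 3*x^3 + 6*x^2 - 3.
∫_{-1}^{1} of each monomial x^k gives [2/(k+1) if k even, 0 if k odd]. Integrating term-by-term (or equivalently evaluating the antiderivative F(x) = -x^6/2 - 3*x^5/5 + 3*x^4/4 + 2*x^3 - 3*x at the endpoints):
  F(1) − F(−1) = -27/20 − (37/20) = -16/5.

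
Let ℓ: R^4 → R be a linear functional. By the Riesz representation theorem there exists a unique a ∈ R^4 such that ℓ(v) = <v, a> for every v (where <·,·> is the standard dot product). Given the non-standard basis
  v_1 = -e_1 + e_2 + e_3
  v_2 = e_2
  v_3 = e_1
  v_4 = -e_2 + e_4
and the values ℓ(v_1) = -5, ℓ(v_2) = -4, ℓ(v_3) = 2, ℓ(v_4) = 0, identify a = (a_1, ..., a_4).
a = (2, -4, 1, -4)

Write a = (a_1, ..., a_4) in the standard basis. For each basis vector v_i, ℓ(v_i) = <v_i, a> is a linear equation in the a_j's. Collect the n equations into a matrix system V a = ℓ, where row i of V is v_i (expressed in the standard basis). Since V is invertible (lower-triangular with 1s on the diagonal, up to permutation), solve by back-substitution:
  V =
[[-1, 1, 1, 0],
 [0, 1, 0, 0],
 [1, 0, 0, 0],
 [0, -1, 0, 1]]
  V a = (-5, -4, 2, 0)
Solving gives a = (2, -4, 1, -4).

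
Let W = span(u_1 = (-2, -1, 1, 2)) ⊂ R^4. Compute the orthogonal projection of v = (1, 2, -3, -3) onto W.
proj_W(v) = (13/5, 13/10, -13/10, -13/5)

Set up U = [u_1 | ... | u_1] ∈ R^(4×1). The projector onto W = col(U) is P = U (U^T U)^(-1) U^T.
Compute U^T U =
  [10],
and U^T v = (-13).
Solve U^T U · c = U^T v for the coefficients: c = (-13/10). The projection is proj_W(v) = U c.
Check: (v - proj_W(v)) · u_1 = 0  (should be 0).
Result: proj_W(v) = (13/5, 13/10, -13/10, -13/5).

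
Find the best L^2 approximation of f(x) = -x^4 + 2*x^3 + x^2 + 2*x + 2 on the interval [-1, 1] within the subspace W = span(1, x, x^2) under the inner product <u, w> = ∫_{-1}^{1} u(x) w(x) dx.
g(x) = x^2/7 + 16*x/5 + 73/35

The best approximation g ∈ W is the orthogonal projection of f onto W. Writing g = a_0 + a_1 x + a_2 x^2, the coefficients solve the normal equations G · a = b where
  G_{ij} = <φ_i, φ_j> and b_i = <f, φ_i>, with φ_0 = 1, φ_1 = x, φ_2 = x^2.
G =
  [2, 0, 2/3]
  [0, 2/3, 0]
  [2/3, 0, 2/5],
b = (64/15, 32/15, 152/105).
Solving gives a_0 = 73/35, a_1 = 16/5, a_2 = 1/7, so
  g(x) = x^2/7 + 16*x/5 + 73/35.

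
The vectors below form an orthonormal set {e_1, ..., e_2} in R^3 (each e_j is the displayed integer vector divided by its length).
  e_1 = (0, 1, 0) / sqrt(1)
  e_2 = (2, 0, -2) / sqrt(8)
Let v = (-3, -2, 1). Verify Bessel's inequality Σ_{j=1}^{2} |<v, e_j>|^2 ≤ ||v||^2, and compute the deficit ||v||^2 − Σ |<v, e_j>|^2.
Σ |<v, e_j>|^2 = 12; ||v||^2 = 14; deficit = 2

Write each e_j = u_j / sqrt(<u_j, u_j>) where u_j is the displayed integer vector. Then <v, e_j> = <v, u_j> / sqrt(<u_j, u_j>), so |<v, e_j>|^2 = <v, u_j>^2 / <u_j, u_j>.
Coefficients: <v, e_1> = -2/sqrt(1), <v, e_2> = -8/sqrt(8).
Square and sum: Σ |<v, e_j>|^2 = 12.
Compute ||v||^2 = v·v = 14.
Deficit = 14 − 12 = 2 ≥ 0, confirming Bessel's inequality. (The deficit equals ||v − Σ <v,e_j> e_j||^2, the squared distance from v to span{e_j}.)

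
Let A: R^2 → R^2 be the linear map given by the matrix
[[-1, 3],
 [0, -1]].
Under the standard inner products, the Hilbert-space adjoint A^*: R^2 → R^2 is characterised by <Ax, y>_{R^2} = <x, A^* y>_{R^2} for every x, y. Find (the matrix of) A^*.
A^* = A^T =
[[-1, 0],
 [3, -1]]

For real matrices with standard dot products, the defining identity <Ax, y> = <x, A^* y> gives (Ax)^T y = x^T (A^*) y, i.e. x^T A^T y = x^T (A^*) y. Since this holds for all x, y, we must have A^* = A^T. Therefore
A^* =
[[-1, 0],
 [3, -1]].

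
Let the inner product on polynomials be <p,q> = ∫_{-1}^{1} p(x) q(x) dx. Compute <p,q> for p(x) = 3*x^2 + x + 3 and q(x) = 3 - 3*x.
<p,q> = 22

Expand the product: p(x)·q(x) = -9*x^3 + 6*x^2 - 6*x + 9.
∫_{-1}^{1} of each monomial x^k gives [2/(k+1) if k even, 0 if k odd]. Integrating term-by-term (or equivalently evaluating the antiderivative F(x) = -9*x^4/4 + 2*x^3 - 3*x^2 + 9*x at the endpoints):
  F(1) − F(−1) = 23/4 − (-65/4) = 22.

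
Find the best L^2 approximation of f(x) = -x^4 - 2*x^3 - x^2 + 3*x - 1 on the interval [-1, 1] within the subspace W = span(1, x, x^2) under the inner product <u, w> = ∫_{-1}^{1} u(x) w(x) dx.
g(x) = -13*x^2/7 + 9*x/5 - 32/35

The best approximation g ∈ W is the orthogonal projection of f onto W. Writing g = a_0 + a_1 x + a_2 x^2, the coefficients solve the normal equations G · a = b where
  G_{ij} = <φ_i, φ_j> and b_i = <f, φ_i>, with φ_0 = 1, φ_1 = x, φ_2 = x^2.
G =
  [2, 0, 2/3]
  [0, 2/3, 0]
  [2/3, 0, 2/5],
b = (-46/15, 6/5, -142/105).
Solving gives a_0 = -32/35, a_1 = 9/5, a_2 = -13/7, so
  g(x) = -13*x^2/7 + 9*x/5 - 32/35.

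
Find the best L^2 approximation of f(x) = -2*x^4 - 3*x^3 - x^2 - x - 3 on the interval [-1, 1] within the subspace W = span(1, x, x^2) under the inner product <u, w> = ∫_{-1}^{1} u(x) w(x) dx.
g(x) = -19*x^2/7 - 14*x/5 - 99/35

The best approximation g ∈ W is the orthogonal projection of f onto W. Writing g = a_0 + a_1 x + a_2 x^2, the coefficients solve the normal equations G · a = b where
  G_{ij} = <φ_i, φ_j> and b_i = <f, φ_i>, with φ_0 = 1, φ_1 = x, φ_2 = x^2.
G =
  [2, 0, 2/3]
  [0, 2/3, 0]
  [2/3, 0, 2/5],
b = (-112/15, -28/15, -104/35).
Solving gives a_0 = -99/35, a_1 = -14/5, a_2 = -19/7, so
  g(x) = -19*x^2/7 - 14*x/5 - 99/35.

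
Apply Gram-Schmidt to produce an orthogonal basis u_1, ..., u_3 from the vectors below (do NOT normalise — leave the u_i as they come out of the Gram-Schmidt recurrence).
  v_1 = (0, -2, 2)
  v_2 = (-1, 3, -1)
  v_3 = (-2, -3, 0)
Orthogonal basis:
  u_1 = (0, -2, 2)
  u_2 = (-1, 1, 1)
  u_3 = (-7/3, -7/6, -7/6)

Apply the Gram-Schmidt recurrence
  u_1 = v_1
  u_i = v_i − Σ_{j<i} ((v_i · u_j) / (u_j · u_j)) · u_j.

Step by step this gives:
  u_1 = (0, -2, 2)
  u_2 = (-1, 1, 1)
  u_3 = (-7/3, -7/6, -7/6)

Orthogonality check:
  u_2 · u_1 = 0 (should be 0)
  u_3 · u_1 = 0 (should be 0)
  u_3 · u_2 = 0 (should be 0)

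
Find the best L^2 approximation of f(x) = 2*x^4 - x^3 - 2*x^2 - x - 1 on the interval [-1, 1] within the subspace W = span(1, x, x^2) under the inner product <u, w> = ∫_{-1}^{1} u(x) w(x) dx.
g(x) = -2*x^2/7 - 8*x/5 - 41/35

The best approximation g ∈ W is the orthogonal projection of f onto W. Writing g = a_0 + a_1 x + a_2 x^2, the coefficients solve the normal equations G · a = b where
  G_{ij} = <φ_i, φ_j> and b_i = <f, φ_i>, with φ_0 = 1, φ_1 = x, φ_2 = x^2.
G =
  [2, 0, 2/3]
  [0, 2/3, 0]
  [2/3, 0, 2/5],
b = (-38/15, -16/15, -94/105).
Solving gives a_0 = -41/35, a_1 = -8/5, a_2 = -2/7, so
  g(x) = -2*x^2/7 - 8*x/5 - 41/35.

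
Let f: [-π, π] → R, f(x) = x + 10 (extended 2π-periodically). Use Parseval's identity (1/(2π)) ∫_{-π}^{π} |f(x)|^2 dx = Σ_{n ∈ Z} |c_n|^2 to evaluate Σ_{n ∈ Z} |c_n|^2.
Σ |c_n|^2 = π^2/3 + 100

Expand and integrate term by term over [-π, π]:
  ∫ (x)^2 dx = 1·(2π^3/3); ∫ 2·1·(10)·x dx = 0 (odd integrand); ∫ 10^2 dx = 100·2π.
So (1/(2π)) ∫_{-π}^{π} (x + 10)^2 dx = 1π^2/3 + 100 = π^2/3 + 100.
Parseval ⇒ Σ |c_n|^2 = π^2/3 + 100.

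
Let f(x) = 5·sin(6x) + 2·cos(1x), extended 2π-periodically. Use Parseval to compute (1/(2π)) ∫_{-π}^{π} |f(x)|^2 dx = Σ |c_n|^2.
Σ |c_n|^2 = 29/2

Expand |f|^2 and use orthogonality of {sin(nx), cos(mx)} on [-π, π]:
  ∫_{-π}^{π} sin(nx)^2 dx = π, ∫ cos(mx)^2 dx = π, and cross terms integrate to 0.
So ∫_{-π}^{π} f(x)^2 dx = 5^2 · π + 2^2 · π = (25 + 4)π.
Divide by 2π: (25 + 4)/2 = 29/2.
By Parseval, this equals Σ |c_n|^2.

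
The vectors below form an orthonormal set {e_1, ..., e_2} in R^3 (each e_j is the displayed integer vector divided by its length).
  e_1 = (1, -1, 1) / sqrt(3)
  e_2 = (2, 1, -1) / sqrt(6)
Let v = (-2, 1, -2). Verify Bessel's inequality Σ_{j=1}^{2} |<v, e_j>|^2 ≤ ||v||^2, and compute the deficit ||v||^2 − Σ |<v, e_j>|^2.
Σ |<v, e_j>|^2 = 17/2; ||v||^2 = 9; deficit = 1/2

Write each e_j = u_j / sqrt(<u_j, u_j>) where u_j is the displayed integer vector. Then <v, e_j> = <v, u_j> / sqrt(<u_j, u_j>), so |<v, e_j>|^2 = <v, u_j>^2 / <u_j, u_j>.
Coefficients: <v, e_1> = -5/sqrt(3), <v, e_2> = -1/sqrt(6).
Square and sum: Σ |<v, e_j>|^2 = 17/2.
Compute ||v||^2 = v·v = 9.
Deficit = 9 − 17/2 = 1/2 ≥ 0, confirming Bessel's inequality. (The deficit equals ||v − Σ <v,e_j> e_j||^2, the squared distance from v to span{e_j}.)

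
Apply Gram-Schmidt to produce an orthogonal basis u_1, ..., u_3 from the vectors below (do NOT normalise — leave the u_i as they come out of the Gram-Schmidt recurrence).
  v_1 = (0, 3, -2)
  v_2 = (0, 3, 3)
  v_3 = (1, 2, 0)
Orthogonal basis:
  u_1 = (0, 3, -2)
  u_2 = (0, 30/13, 45/13)
  u_3 = (1, 0, 0)

Apply the Gram-Schmidt recurrence
  u_1 = v_1
  u_i = v_i − Σ_{j<i} ((v_i · u_j) / (u_j · u_j)) · u_j.

Step by step this gives:
  u_1 = (0, 3, -2)
  u_2 = (0, 30/13, 45/13)
  u_3 = (1, 0, 0)

Orthogonality check:
  u_2 · u_1 = 0 (should be 0)
  u_3 · u_1 = 0 (should be 0)
  u_3 · u_2 = 0 (should be 0)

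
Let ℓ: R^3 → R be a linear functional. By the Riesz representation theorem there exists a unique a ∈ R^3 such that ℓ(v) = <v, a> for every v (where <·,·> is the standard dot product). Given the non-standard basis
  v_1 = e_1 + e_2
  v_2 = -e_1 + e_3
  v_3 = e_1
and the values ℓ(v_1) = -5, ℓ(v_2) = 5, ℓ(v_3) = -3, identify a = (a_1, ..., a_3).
a = (-3, -2, 2)

Write a = (a_1, ..., a_3) in the standard basis. For each basis vector v_i, ℓ(v_i) = <v_i, a> is a linear equation in the a_j's. Collect the n equations into a matrix system V a = ℓ, where row i of V is v_i (expressed in the standard basis). Since V is invertible (lower-triangular with 1s on the diagonal, up to permutation), solve by back-substitution:
  V =
[[1, 1, 0],
 [-1, 0, 1],
 [1, 0, 0]]
  V a = (-5, 5, -3)
Solving gives a = (-3, -2, 2).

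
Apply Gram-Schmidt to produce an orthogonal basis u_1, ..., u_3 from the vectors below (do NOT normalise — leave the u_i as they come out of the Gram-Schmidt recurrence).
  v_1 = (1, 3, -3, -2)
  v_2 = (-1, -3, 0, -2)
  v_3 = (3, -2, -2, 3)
Orthogonal basis:
  u_1 = (1, 3, -3, -2)
  u_2 = (-17/23, -51/23, -18/23, -58/23)
  u_3 = (831/286, -653/286, -376/143, 282/143)

Apply the Gram-Schmidt recurrence
  u_1 = v_1
  u_i = v_i − Σ_{j<i} ((v_i · u_j) / (u_j · u_j)) · u_j.

Step by step this gives:
  u_1 = (1, 3, -3, -2)
  u_2 = (-17/23, -51/23, -18/23, -58/23)
  u_3 = (831/286, -653/286, -376/143, 282/143)

Orthogonality check:
  u_2 · u_1 = 0 (should be 0)
  u_3 · u_1 = 0 (should be 0)
  u_3 · u_2 = 0 (should be 0)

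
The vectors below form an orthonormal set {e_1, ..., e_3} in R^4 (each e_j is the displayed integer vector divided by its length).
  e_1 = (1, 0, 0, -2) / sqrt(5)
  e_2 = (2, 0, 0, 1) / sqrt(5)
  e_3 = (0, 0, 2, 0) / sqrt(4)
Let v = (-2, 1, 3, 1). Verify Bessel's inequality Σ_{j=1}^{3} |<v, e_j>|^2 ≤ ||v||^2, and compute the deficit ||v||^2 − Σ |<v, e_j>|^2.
Σ |<v, e_j>|^2 = 14; ||v||^2 = 15; deficit = 1

Write each e_j = u_j / sqrt(<u_j, u_j>) where u_j is the displayed integer vector. Then <v, e_j> = <v, u_j> / sqrt(<u_j, u_j>), so |<v, e_j>|^2 = <v, u_j>^2 / <u_j, u_j>.
Coefficients: <v, e_1> = -4/sqrt(5), <v, e_2> = -3/sqrt(5), <v, e_3> = 6/sqrt(4).
Square and sum: Σ |<v, e_j>|^2 = 14.
Compute ||v||^2 = v·v = 15.
Deficit = 15 − 14 = 1 ≥ 0, confirming Bessel's inequality. (The deficit equals ||v − Σ <v,e_j> e_j||^2, the squared distance from v to span{e_j}.)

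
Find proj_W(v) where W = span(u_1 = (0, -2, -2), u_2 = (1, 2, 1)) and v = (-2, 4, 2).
proj_W(v) = (-2/3, 8/3, 10/3)

Set up U = [u_1 | ... | u_2] ∈ R^(3×2). The projector onto W = col(U) is P = U (U^T U)^(-1) U^T.
Compute U^T U =
  [8, -6]
  [-6, 6],
and U^T v = (-12, 8).
Solve U^T U · c = U^T v for the coefficients: c = (-2, -2/3). The projection is proj_W(v) = U c.
Check: (v - proj_W(v)) · u_1 = 0  (should be 0).
Check: (v - proj_W(v)) · u_2 = 0  (should be 0).
Result: proj_W(v) = (-2/3, 8/3, 10/3).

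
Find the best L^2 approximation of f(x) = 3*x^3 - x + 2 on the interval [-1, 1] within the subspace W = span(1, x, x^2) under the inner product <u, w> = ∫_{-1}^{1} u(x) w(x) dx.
g(x) = 4*x/5 + 2

The best approximation g ∈ W is the orthogonal projection of f onto W. Writing g = a_0 + a_1 x + a_2 x^2, the coefficients solve the normal equations G · a = b where
  G_{ij} = <φ_i, φ_j> and b_i = <f, φ_i>, with φ_0 = 1, φ_1 = x, φ_2 = x^2.
G =
  [2, 0, 2/3]
  [0, 2/3, 0]
  [2/3, 0, 2/5],
b = (4, 8/15, 4/3).
Solving gives a_0 = 2, a_1 = 4/5, a_2 = 0, so
  g(x) = 4*x/5 + 2.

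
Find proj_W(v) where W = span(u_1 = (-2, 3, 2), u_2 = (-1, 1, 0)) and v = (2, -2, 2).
proj_W(v) = (22/9, -14/9, 16/9)

Set up U = [u_1 | ... | u_2] ∈ R^(3×2). The projector onto W = col(U) is P = U (U^T U)^(-1) U^T.
Compute U^T U =
  [17, 5]
  [5, 2],
and U^T v = (-6, -4).
Solve U^T U · c = U^T v for the coefficients: c = (8/9, -38/9). The projection is proj_W(v) = U c.
Check: (v - proj_W(v)) · u_1 = 0  (should be 0).
Check: (v - proj_W(v)) · u_2 = 0  (should be 0).
Result: proj_W(v) = (22/9, -14/9, 16/9).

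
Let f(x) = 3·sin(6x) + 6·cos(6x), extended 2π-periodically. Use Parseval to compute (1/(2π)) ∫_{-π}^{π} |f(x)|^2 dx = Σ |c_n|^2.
Σ |c_n|^2 = 45/2

Expand |f|^2 and use orthogonality of {sin(nx), cos(mx)} on [-π, π]:
  ∫_{-π}^{π} sin(nx)^2 dx = π, ∫ cos(mx)^2 dx = π, and cross terms integrate to 0.
So ∫_{-π}^{π} f(x)^2 dx = 3^2 · π + 6^2 · π = (9 + 36)π.
Divide by 2π: (9 + 36)/2 = 45/2.
By Parseval, this equals Σ |c_n|^2.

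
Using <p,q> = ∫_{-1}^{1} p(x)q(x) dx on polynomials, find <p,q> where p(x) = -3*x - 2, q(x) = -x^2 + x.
<p,q> = -2/3

Expand the product: p(x)·q(x) = 3*x^3 - x^2 - 2*x.
∫_{-1}^{1} of each monomial x^k gives [2/(k+1) if k even, 0 if k odd]. Integrating term-by-term (or equivalently evaluating the antiderivative F(x) = 3*x^4/4 - x^3/3 - x^2 at the endpoints):
  F(1) − F(−1) = -7/12 − (1/12) = -2/3.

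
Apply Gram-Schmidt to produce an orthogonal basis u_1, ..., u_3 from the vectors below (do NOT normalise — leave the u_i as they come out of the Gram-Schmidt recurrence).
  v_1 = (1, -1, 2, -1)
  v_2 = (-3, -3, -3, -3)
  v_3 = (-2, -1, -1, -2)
Orthogonal basis:
  u_1 = (1, -1, 2, -1)
  u_2 = (-18/7, -24/7, -15/7, -24/7)
  u_3 = (-5/9, 16/27, 10/27, -11/27)

Apply the Gram-Schmidt recurrence
  u_1 = v_1
  u_i = v_i − Σ_{j<i} ((v_i · u_j) / (u_j · u_j)) · u_j.

Step by step this gives:
  u_1 = (1, -1, 2, -1)
  u_2 = (-18/7, -24/7, -15/7, -24/7)
  u_3 = (-5/9, 16/27, 10/27, -11/27)

Orthogonality check:
  u_2 · u_1 = 0 (should be 0)
  u_3 · u_1 = 0 (should be 0)
  u_3 · u_2 = 0 (should be 0)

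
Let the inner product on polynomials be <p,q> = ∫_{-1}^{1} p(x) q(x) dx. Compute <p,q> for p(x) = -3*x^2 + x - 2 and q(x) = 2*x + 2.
<p,q> = -32/3

Expand the product: p(x)·q(x) = -6*x^3 - 4*x^2 - 2*x - 4.
∫_{-1}^{1} of each monomial x^k gives [2/(k+1) if k even, 0 if k odd]. Integrating term-by-term (or equivalently evaluating the antiderivative F(x) = -3*x^4/2 - 4*x^3/3 - x^2 - 4*x at the endpoints):
  F(1) − F(−1) = -47/6 − (17/6) = -32/3.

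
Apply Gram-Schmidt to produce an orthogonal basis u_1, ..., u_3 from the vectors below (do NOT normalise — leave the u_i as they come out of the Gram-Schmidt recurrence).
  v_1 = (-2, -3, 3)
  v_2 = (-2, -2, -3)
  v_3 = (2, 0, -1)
Orthogonal basis:
  u_1 = (-2, -3, 3)
  u_2 = (-21/11, -41/22, -69/22)
  u_3 = (480/373, -384/373, -64/373)

Apply the Gram-Schmidt recurrence
  u_1 = v_1
  u_i = v_i − Σ_{j<i} ((v_i · u_j) / (u_j · u_j)) · u_j.

Step by step this gives:
  u_1 = (-2, -3, 3)
  u_2 = (-21/11, -41/22, -69/22)
  u_3 = (480/373, -384/373, -64/373)

Orthogonality check:
  u_2 · u_1 = 0 (should be 0)
  u_3 · u_1 = 0 (should be 0)
  u_3 · u_2 = 0 (should be 0)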